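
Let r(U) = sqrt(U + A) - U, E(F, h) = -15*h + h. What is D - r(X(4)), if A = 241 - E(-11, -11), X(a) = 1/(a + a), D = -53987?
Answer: -431895/8 - sqrt(1394)/4 ≈ -53996.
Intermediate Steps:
E(F, h) = -14*h
X(a) = 1/(2*a)
A = 87 (A = 241 - (-14)*(-11) = 241 - 1*154 = 241 - 154 = 87)
r(U) = sqrt(87 + U) - U (r(U) = sqrt(U + 87) - U = sqrt(87 + U) - U)
D - r(X(4)) = -53987 - (sqrt(87 + (1/2)/4) - 1/(2*4)) = -53987 - (sqrt(87 + (1/2)*(1/4)) - 1/(2*4)) = -53987 - (sqrt(87 + 1/8) - 1*1/8) = -53987 - (sqrt(697/8) - 1/8) = -53987 - (sqrt(1394)/4 - 1/8) = -53987 - (-1/8 + sqrt(1394)/4) = -53987 + (1/8 - sqrt(1394)/4) = -431895/8 - sqrt(1394)/4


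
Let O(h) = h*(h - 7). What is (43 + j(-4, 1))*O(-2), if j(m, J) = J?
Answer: 792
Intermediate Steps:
O(h) = h*(-7 + h)
(43 + j(-4, 1))*O(-2) = (43 + 1)*(-2*(-7 - 2)) = 44*(-2*(-9)) = 44*18 = 792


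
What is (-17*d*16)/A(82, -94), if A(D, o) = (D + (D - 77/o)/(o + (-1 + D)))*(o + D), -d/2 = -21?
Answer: 1163344/92419 ≈ 12.588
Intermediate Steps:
d = 42 (d = -2*(-21) = 42)
A(D, o) = (D + o)*(D + (D - 77/o)/(-1 + D + o)) (A(D, o) = (D + (D - 77/o)/(-1 + D + o))*(D + o) = (D + o)*(D + (D - 77/o)/(-1 + D + o)))
(-17*d*16)/A(82, -94) = (-17*42*16)/(((-77*82 - 77*(-94) + 82*(-94)**3 - 94*82**3 + 2*82**2*(-94)**2)/((-94)*(-1 + 82 - 94)))) = (-714*16)/((-1/94*(-6314 + 7238 + 82*(-830584) - 94*551368 + 2*6724*8836)/(-13))) = -11424*1222/(-6314 + 7238 - 68107888 - 51828592 + 118826528) = -11424/((-1/94*(-1/13)*(-1109028))) = -11424/(-554514/611) = -11424*(-611/554514) = 1163344/92419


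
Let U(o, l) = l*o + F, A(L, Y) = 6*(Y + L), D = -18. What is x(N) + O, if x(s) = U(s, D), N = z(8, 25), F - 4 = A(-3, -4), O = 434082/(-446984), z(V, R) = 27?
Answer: -117326849/223492 ≈ -524.97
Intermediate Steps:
O = -217041/223492 (O = 434082*(-1/446984) = -217041/223492 ≈ -0.97114)
A(L, Y) = 6*L + 6*Y (A(L, Y) = 6*(L + Y) = 6*L + 6*Y)
F = -38 (F = 4 + (6*(-3) + 6*(-4)) = 4 + (-18 - 24) = 4 - 42 = -38)
N = 27
U(o, l) = -38 + l*o (U(o, l) = l*o - 38 = -38 + l*o)
x(s) = -38 - 18*s
x(N) + O = (-38 - 18*27) - 217041/223492 = (-38 - 486) - 217041/223492 = -524 - 217041/223492 = -117326849/223492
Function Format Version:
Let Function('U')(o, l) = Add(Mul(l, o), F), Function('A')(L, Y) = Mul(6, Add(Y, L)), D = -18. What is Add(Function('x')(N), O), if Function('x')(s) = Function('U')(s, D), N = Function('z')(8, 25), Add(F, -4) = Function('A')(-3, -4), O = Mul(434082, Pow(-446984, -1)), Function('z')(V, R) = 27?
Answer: Rational(-117326849, 223492) ≈ -524.97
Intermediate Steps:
O = Rational(-217041, 223492) (O = Mul(434082, Rational(-1, 446984)) = Rational(-217041, 223492) ≈ -0.97114)
Function('A')(L, Y) = Add(Mul(6, L), Mul(6, Y)) (Function('A')(L, Y) = Mul(6, Add(L, Y)) = Add(Mul(6, L), Mul(6, Y)))
F = -38 (F = Add(4, Add(Mul(6, -3), Mul(6, -4))) = Add(4, Add(-18, -24)) = Add(4, -42) = -38)
N = 27
Function('U')(o, l) = Add(-38, Mul(l, o)) (Function('U')(o, l) = Add(Mul(l, o), -38) = Add(-38, Mul(l, o)))
Function('x')(s) = Add(-38, Mul(-18, s))
Add(Function('x')(N), O) = Add(Add(-38, Mul(-18, 27)), Rational(-217041, 223492)) = Add(Add(-38, -486), Rational(-217041, 223492)) = Add(-524, Rational(-217041, 223492)) = Rational(-117326849, 223492)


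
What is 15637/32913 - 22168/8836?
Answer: -147861713/72704817 ≈ -2.0337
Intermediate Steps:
15637/32913 - 22168/8836 = 15637*(1/32913) - 22168*1/8836 = 15637/32913 - 5542/2209 = -147861713/72704817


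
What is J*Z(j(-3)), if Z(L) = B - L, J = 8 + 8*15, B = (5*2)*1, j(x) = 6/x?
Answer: 1536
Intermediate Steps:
B = 10 (B = 10*1 = 10)
J = 128 (J = 8 + 120 = 128)
Z(L) = 10 - L
J*Z(j(-3)) = 128*(10 - 6/(-3)) = 128*(10 - 6*(-1)/3) = 128*(10 - 1*(-2)) = 128*(10 + 2) = 128*12 = 1536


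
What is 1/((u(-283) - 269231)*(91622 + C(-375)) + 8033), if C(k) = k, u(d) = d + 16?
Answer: -1/24590875973 ≈ -4.0665e-11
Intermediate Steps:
u(d) = 16 + d
1/((u(-283) - 269231)*(91622 + C(-375)) + 8033) = 1/(((16 - 283) - 269231)*(91622 - 375) + 8033) = 1/((-267 - 269231)*91247 + 8033) = 1/(-269498*91247 + 8033) = 1/(-24590884006 + 8033) = 1/(-24590875973) = -1/24590875973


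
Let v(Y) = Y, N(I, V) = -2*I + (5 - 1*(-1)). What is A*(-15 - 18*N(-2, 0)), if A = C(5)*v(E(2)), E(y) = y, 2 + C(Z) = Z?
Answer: -1170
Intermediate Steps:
C(Z) = -2 + Z
N(I, V) = 6 - 2*I (N(I, V) = -2*I + (5 + 1) = -2*I + 6 = 6 - 2*I)
A = 6 (A = (-2 + 5)*2 = 3*2 = 6)
A*(-15 - 18*N(-2, 0)) = 6*(-15 - 18*(6 - 2*(-2))) = 6*(-15 - 18*(6 + 4)) = 6*(-15 - 18*10) = 6*(-15 - 180) = 6*(-195) = -1170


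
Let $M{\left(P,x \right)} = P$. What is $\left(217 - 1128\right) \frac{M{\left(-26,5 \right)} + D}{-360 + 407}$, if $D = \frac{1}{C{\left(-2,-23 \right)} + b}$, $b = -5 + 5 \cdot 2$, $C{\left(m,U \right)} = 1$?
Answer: $\frac{141205}{282} \approx 500.73$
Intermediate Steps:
$b = 5$ ($b = -5 + 10 = 5$)
$D = \frac{1}{6}$ ($D = \frac{1}{1 + 5} = \frac{1}{6} \approx 0.16667$)
$\left(217 - 1128\right) \frac{M{\left(-26,5 \right)} + D}{-360 + 407} = \left(217 - 1128\right) \frac{-26 + \frac{1}{6}}{-360 + 407} = - 911 \left(- \frac{155}{6 \cdot 47}\right) = - 911 \left(\left(- \frac{155}{6}\right) \frac{1}{47}\right) = \left(-911\right) \left(- \frac{155}{282}\right) = \frac{141205}{282}$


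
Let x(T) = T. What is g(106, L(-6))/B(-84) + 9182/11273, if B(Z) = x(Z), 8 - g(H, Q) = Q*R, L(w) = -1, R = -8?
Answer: 9182/11273 ≈ 0.81451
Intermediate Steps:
g(H, Q) = 8 + 8*Q (g(H, Q) = 8 - Q*(-8) = 8 - (-8)*Q = 8 + 8*Q)
B(Z) = Z
g(106, L(-6))/B(-84) + 9182/11273 = (8 + 8*(-1))/(-84) + 9182/11273 = (8 - 8)*(-1/84) + 9182*(1/11273) = 0*(-1/84) + 9182/11273 = 0 + 9182/11273 = 9182/11273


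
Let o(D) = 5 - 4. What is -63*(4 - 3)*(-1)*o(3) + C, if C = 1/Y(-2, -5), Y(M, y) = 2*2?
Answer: 253/4 ≈ 63.250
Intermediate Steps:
Y(M, y) = 4
C = ¼ (C = 1/4 = ¼ ≈ 0.25000)
o(D) = 1
-63*(4 - 3)*(-1)*o(3) + C = -63*(4 - 3)*(-1) + ¼ = -63*1*(-1) + ¼ = -(-63) + ¼ = -63*(-1) + ¼ = 63 + ¼ = 253/4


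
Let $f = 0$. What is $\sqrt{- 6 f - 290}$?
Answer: $i \sqrt{290} \approx 17.029 i$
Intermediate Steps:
$\sqrt{- 6 f - 290} = \sqrt{\left(-6\right) 0 - 290} = \sqrt{0 - 290} = \sqrt{-290} = i \sqrt{290}$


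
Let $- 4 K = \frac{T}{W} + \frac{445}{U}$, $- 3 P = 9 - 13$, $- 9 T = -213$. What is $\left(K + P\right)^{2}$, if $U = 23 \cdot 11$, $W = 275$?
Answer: $\frac{30426256}{40005625} \approx 0.76055$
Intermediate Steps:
$U = 253$
$T = \frac{71}{3}$ ($T = \left(- \frac{1}{9}\right) \left(-213\right) = \frac{71}{3} \approx 23.667$)
$P = \frac{4}{3}$ ($P = - \frac{9 - 13}{3} = \left(- \frac{1}{3}\right) \left(-4\right) = \frac{4}{3} \approx 1.3333$)
$K = - \frac{8752}{18975}$ ($K = - \frac{\frac{71}{3 \cdot 275} + \frac{445}{253}}{4} = - \frac{\frac{71}{3} \cdot \frac{1}{275} + 445 \cdot \frac{1}{253}}{4} = - \frac{\frac{71}{825} + \frac{445}{253}}{4} = \left(- \frac{1}{4}\right) \frac{35008}{18975} = - \frac{8752}{18975} \approx -0.46124$)
$\left(K + P\right)^{2} = \left(- \frac{8752}{18975} + \frac{4}{3}\right)^{2} = \left(\frac{5516}{6325}\right)^{2} = \frac{30426256}{40005625}$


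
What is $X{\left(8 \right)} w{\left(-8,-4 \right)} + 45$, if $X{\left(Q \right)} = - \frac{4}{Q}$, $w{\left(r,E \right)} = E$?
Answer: $47$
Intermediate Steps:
$X{\left(Q \right)} = - \frac{4}{Q}$
$X{\left(8 \right)} w{\left(-8,-4 \right)} + 45 = - \frac{4}{8} \left(-4\right) + 45 = \left(-4\right) \frac{1}{8} \left(-4\right) + 45 = \left(- \frac{1}{2}\right) \left(-4\right) + 45 = 2 + 45 = 47$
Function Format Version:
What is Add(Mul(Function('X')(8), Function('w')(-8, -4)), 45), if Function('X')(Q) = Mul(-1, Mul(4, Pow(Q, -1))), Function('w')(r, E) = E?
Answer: 47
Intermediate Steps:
Function('X')(Q) = Mul(-4, Pow(Q, -1))
Add(Mul(Function('X')(8), Function('w')(-8, -4)), 45) = Add(Mul(Mul(-4, Pow(8, -1)), -4), 45) = Add(Mul(Mul(-4, Rational(1, 8)), -4), 45) = Add(Mul(Rational(-1, 2), -4), 45) = Add(2, 45) = 47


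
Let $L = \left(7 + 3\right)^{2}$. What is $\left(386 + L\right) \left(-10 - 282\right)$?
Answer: $-141912$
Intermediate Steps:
$L = 100$ ($L = 10^{2} = 100$)
$\left(386 + L\right) \left(-10 - 282\right) = \left(386 + 100\right) \left(-10 - 282\right) = 486 \left(-292\right) = -141912$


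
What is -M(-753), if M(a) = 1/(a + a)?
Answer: 1/1506 ≈ 0.00066401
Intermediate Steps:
M(a) = 1/(2*a)
-M(-753) = -1/(2*(-753)) = -(-1)/(2*753) = -1*(-1/1506) = 1/1506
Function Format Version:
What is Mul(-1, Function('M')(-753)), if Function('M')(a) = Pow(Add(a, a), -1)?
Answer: Rational(1, 1506) ≈ 0.00066401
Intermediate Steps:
Function('M')(a) = Mul(Rational(1, 2), Pow(a, -1)) (Function('M')(a) = Pow(Mul(2, a), -1) = Mul(Rational(1, 2), Pow(a, -1)))
Mul(-1, Function('M')(-753)) = Mul(-1, Mul(Rational(1, 2), Pow(-753, -1))) = Mul(-1, Mul(Rational(1, 2), Rational(-1, 753))) = Mul(-1, Rational(-1, 1506)) = Rational(1, 1506)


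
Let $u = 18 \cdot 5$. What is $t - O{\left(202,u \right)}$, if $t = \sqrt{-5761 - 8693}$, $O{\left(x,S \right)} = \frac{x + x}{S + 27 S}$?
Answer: $- \frac{101}{630} + 3 i \sqrt{1606} \approx -0.16032 + 120.22 i$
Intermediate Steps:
$u = 90$
$O{\left(x,S \right)} = \frac{x}{14 S}$ ($O{\left(x,S \right)} = \frac{2 x}{28 S} = 2 x \frac{1}{28 S} = \frac{x}{14 S}$)
$t = 3 i \sqrt{1606}$ ($t = \sqrt{-14454} = 3 i \sqrt{1606} \approx 120.22 i$)
$t - O{\left(202,u \right)} = 3 i \sqrt{1606} - \frac{1}{14} \cdot 202 \cdot \frac{1}{90} = 3 i \sqrt{1606} - \frac{101}{630} = - \frac{101}{630} + 3 i \sqrt{1606}$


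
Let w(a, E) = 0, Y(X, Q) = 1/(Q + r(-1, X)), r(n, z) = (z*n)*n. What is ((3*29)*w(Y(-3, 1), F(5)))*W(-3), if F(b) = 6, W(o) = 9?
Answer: 0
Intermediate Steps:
r(n, z) = z*n**2 (r(n, z) = (n*z)*n = z*n**2)
Y(X, Q) = 1/(Q + X) (Y(X, Q) = 1/(Q + X*(-1)**2) = 1/(Q + X*1) = 1/(Q + X))
((3*29)*w(Y(-3, 1), F(5)))*W(-3) = ((3*29)*0)*9 = (87*0)*9 = 0*9 = 0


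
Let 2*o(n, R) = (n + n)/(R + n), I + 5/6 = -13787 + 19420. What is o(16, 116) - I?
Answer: -123905/22 ≈ -5632.0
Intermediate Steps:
I = 33793/6 (I = -⅚ + (-13787 + 19420) = -⅚ + 5633 = 33793/6 ≈ 5632.2)
o(n, R) = n/(R + n) (o(n, R) = ((n + n)/(R + n))/2 = ((2*n)/(R + n))/2 = (2*n/(R + n))/2 = n/(R + n))
o(16, 116) - I = 16/(116 + 16) - 1*33793/6 = 16/132 - 33793/6 = 16*(1/132) - 33793/6 = 4/33 - 33793/6 = -123905/22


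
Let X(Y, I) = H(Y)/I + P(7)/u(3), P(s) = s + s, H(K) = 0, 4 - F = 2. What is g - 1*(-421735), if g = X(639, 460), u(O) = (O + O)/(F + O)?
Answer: 1265240/3 ≈ 4.2175e+5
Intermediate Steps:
F = 2 (F = 4 - 1*2 = 4 - 2 = 2)
u(O) = 2*O/(2 + O) (u(O) = (O + O)/(2 + O) = (2*O)/(2 + O) = 2*O/(2 + O))
P(s) = 2*s
X(Y, I) = 35/3 (X(Y, I) = 0/I + (2*7)/((2*3/(2 + 3))) = 0 + 14/((2*3/5)) = 0 + 14/((2*3*(1/5))) = 0 + 14/(6/5) = 0 + 14*(5/6) = 0 + 35/3 = 35/3)
g = 35/3 ≈ 11.667
g - 1*(-421735) = 35/3 - 1*(-421735) = 35/3 + 421735 = 1265240/3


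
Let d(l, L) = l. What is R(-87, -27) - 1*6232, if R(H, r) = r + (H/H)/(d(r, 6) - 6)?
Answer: -206548/33 ≈ -6259.0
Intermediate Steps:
R(H, r) = r + 1/(-6 + r) (R(H, r) = r + (H/H)/(r - 6) = r + 1/(-6 + r))
R(-87, -27) - 1*6232 = (1 + (-27)² - 6*(-27))/(-6 - 27) - 1*6232 = (1 + 729 + 162)/(-33) - 6232 = -1/33*892 - 6232 = -892/33 - 6232 = -206548/33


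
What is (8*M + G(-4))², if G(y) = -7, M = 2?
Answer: 81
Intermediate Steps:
(8*M + G(-4))² = (8*2 - 7)² = (16 - 7)² = 9² = 81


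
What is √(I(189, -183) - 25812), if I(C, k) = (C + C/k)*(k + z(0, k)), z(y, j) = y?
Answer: 3*I*√6690 ≈ 245.38*I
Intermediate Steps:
I(C, k) = k*(C + C/k) (I(C, k) = (C + C/k)*(k + 0) = (C + C/k)*k = k*(C + C/k))
√(I(189, -183) - 25812) = √(189*(1 - 183) - 25812) = √(189*(-182) - 25812) = √(-34398 - 25812) = √(-60210) = 3*I*√6690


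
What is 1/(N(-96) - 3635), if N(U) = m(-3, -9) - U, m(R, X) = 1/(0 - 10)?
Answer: -10/35391 ≈ -0.00028256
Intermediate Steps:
m(R, X) = -1/10 (m(R, X) = 1/(-10) = -1/10)
N(U) = -1/10 - U
1/(N(-96) - 3635) = 1/((-1/10 - 1*(-96)) - 3635) = 1/((-1/10 + 96) - 3635) = 1/(959/10 - 3635) = 1/(-35391/10) = -10/35391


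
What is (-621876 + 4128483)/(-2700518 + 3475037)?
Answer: 1168869/258173 ≈ 4.5275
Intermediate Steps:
(-621876 + 4128483)/(-2700518 + 3475037) = 3506607/774519 = 3506607*(1/774519) = 1168869/258173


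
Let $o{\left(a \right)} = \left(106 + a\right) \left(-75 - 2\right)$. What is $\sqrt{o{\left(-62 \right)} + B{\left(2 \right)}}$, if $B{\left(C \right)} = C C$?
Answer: $6 i \sqrt{94} \approx 58.172 i$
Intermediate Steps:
$o{\left(a \right)} = -8162 - 77 a$ ($o{\left(a \right)} = \left(106 + a\right) \left(-77\right) = -8162 - 77 a$)
$B{\left(C \right)} = C^{2}$
$\sqrt{o{\left(-62 \right)} + B{\left(2 \right)}} = \sqrt{\left(-8162 - -4774\right) + 2^{2}} = \sqrt{\left(-8162 + 4774\right) + 4} = \sqrt{-3388 + 4} = \sqrt{-3384} = 6 i \sqrt{94}$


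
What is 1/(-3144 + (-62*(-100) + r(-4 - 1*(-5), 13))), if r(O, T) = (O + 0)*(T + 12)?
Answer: 1/3081 ≈ 0.00032457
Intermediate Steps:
r(O, T) = O*(12 + T)
1/(-3144 + (-62*(-100) + r(-4 - 1*(-5), 13))) = 1/(-3144 + (-62*(-100) + (-4 - 1*(-5))*(12 + 13))) = 1/(-3144 + (6200 + (-4 + 5)*25)) = 1/(-3144 + (6200 + 1*25)) = 1/(-3144 + (6200 + 25)) = 1/(-3144 + 6225) = 1/3081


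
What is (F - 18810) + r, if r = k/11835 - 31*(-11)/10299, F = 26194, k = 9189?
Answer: 100013841734/13543185 ≈ 7384.8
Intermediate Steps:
r = 10963694/13543185 (r = 9189/11835 - 31*(-11)/10299 = 9189*(1/11835) + 341*(1/10299) = 1021/1315 + 341/10299 = 10963694/13543185 ≈ 0.80954)
(F - 18810) + r = (26194 - 18810) + 10963694/13543185 = 7384 + 10963694/13543185 = 100013841734/13543185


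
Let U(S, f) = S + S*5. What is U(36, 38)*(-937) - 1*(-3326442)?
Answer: 3124050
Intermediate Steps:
U(S, f) = 6*S (U(S, f) = S + 5*S = 6*S)
U(36, 38)*(-937) - 1*(-3326442) = (6*36)*(-937) - 1*(-3326442) = 216*(-937) + 3326442 = -202392 + 3326442 = 3124050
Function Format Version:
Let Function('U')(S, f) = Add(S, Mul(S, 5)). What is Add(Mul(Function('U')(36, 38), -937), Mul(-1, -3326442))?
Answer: 3124050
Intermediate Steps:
Function('U')(S, f) = Mul(6, S) (Function('U')(S, f) = Add(S, Mul(5, S)) = Mul(6, S))
Add(Mul(Function('U')(36, 38), -937), Mul(-1, -3326442)) = Add(Mul(Mul(6, 36), -937), Mul(-1, -3326442)) = Add(Mul(216, -937), 3326442) = Add(-202392, 3326442) = 3124050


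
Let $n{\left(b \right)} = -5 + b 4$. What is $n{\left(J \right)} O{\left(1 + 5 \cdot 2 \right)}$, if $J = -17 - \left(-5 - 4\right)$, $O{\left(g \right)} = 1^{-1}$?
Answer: $-37$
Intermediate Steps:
$O{\left(g \right)} = 1$
$J = -8$ ($J = -17 - \left(-5 - 4\right) = -17 - -9 = -17 + 9 = -8$)
$n{\left(b \right)} = -5 + 4 b$
$n{\left(J \right)} O{\left(1 + 5 \cdot 2 \right)} = \left(-5 + 4 \left(-8\right)\right) 1 = \left(-5 - 32\right) 1 = \left(-37\right) 1 = -37$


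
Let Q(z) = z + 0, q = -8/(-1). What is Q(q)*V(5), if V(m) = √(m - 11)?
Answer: 8*I*√6 ≈ 19.596*I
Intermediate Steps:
V(m) = √(-11 + m)
q = 8 (q = -8*(-1) = 8)
Q(z) = z
Q(q)*V(5) = 8*√(-11 + 5) = 8*√(-6) = 8*(I*√6) = 8*I*√6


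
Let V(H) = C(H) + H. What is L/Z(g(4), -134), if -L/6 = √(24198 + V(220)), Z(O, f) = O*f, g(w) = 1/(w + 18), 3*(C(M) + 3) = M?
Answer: 22*√220395/67 ≈ 154.15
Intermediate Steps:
C(M) = -3 + M/3
g(w) = 1/(18 + w)
V(H) = -3 + 4*H/3 (V(H) = (-3 + H/3) + H = -3 + 4*H/3)
L = -2*√220395 (L = -6*√(24198 + (-3 + (4/3)*220)) = -6*√(24198 + (-3 + 880/3)) = -6*√(24198 + 871/3) = -2*√220395 ≈ -938.92)
L/Z(g(4), -134) = (-2*√220395)/((-134/(18 + 4))) = (-2*√220395)/((-134/22)) = (-2*√220395)/(((1/22)*(-134))) = (-2*√220395)/(-67/11) = -2*√220395*(-11/67) = 22*√220395/67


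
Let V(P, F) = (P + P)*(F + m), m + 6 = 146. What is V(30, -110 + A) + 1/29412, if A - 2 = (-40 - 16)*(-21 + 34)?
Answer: -1228245119/29412 ≈ -41760.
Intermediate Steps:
m = 140 (m = -6 + 146 = 140)
A = -726 (A = 2 + (-40 - 16)*(-21 + 34) = 2 - 56*13 = 2 - 728 = -726)
V(P, F) = 2*P*(140 + F) (V(P, F) = (P + P)*(F + 140) = (2*P)*(140 + F) = 2*P*(140 + F))
V(30, -110 + A) + 1/29412 = 2*30*(140 + (-110 - 726)) + 1/29412 = 2*30*(140 - 836) + 1/29412 = 2*30*(-696) + 1/29412 = -41760 + 1/29412 = -1228245119/29412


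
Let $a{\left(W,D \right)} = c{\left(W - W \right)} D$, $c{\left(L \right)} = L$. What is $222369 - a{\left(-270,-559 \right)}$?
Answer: $222369$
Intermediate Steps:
$a{\left(W,D \right)} = 0$ ($a{\left(W,D \right)} = \left(W - W\right) D = 0 D = 0$)
$222369 - a{\left(-270,-559 \right)} = 222369 - 0 = 222369 + 0 = 222369$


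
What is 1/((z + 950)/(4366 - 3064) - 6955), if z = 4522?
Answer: -217/1508323 ≈ -0.00014387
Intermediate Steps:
1/((z + 950)/(4366 - 3064) - 6955) = 1/((4522 + 950)/(4366 - 3064) - 6955) = 1/(5472/1302 - 6955) = 1/(5472*(1/1302) - 6955) = 1/(912/217 - 6955) = 1/(-1508323/217) = -217/1508323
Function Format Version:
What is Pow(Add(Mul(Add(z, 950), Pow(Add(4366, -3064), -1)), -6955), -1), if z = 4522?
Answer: Rational(-217, 1508323) ≈ -0.00014387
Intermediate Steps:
Pow(Add(Mul(Add(z, 950), Pow(Add(4366, -3064), -1)), -6955), -1) = Pow(Add(Mul(Add(4522, 950), Pow(Add(4366, -3064), -1)), -6955), -1) = Pow(Add(Mul(5472, Pow(1302, -1)), -6955), -1) = Pow(Add(Mul(5472, Rational(1, 1302)), -6955), -1) = Pow(Add(Rational(912, 217), -6955), -1) = Pow(Rational(-1508323, 217), -1) = Rational(-217, 1508323)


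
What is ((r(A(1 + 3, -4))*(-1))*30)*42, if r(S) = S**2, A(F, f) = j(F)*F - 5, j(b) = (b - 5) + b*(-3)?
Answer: -4093740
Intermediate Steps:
j(b) = -5 - 2*b (j(b) = (-5 + b) - 3*b = -5 - 2*b)
A(F, f) = -5 + F*(-5 - 2*F) (A(F, f) = (-5 - 2*F)*F - 5 = F*(-5 - 2*F) - 5 = -5 + F*(-5 - 2*F))
((r(A(1 + 3, -4))*(-1))*30)*42 = (((-5 - (1 + 3)*(5 + 2*(1 + 3)))**2*(-1))*30)*42 = (((-5 - 1*4*(5 + 2*4))**2*(-1))*30)*42 = (((-5 - 1*4*(5 + 8))**2*(-1))*30)*42 = (((-5 - 1*4*13)**2*(-1))*30)*42 = (((-5 - 52)**2*(-1))*30)*42 = (((-57)**2*(-1))*30)*42 = ((3249*(-1))*30)*42 = -3249*30*42 = -97470*42 = -4093740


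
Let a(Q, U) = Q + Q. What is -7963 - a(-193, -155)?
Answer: -7577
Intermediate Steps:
a(Q, U) = 2*Q
-7963 - a(-193, -155) = -7963 - 2*(-193) = -7963 - 1*(-386) = -7963 + 386 = -7577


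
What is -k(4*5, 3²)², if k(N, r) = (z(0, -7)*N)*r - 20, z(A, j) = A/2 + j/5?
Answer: -73984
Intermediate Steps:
z(A, j) = A/2 + j/5 (z(A, j) = A*(½) + j*(⅕) = A/2 + j/5)
k(N, r) = -20 - 7*N*r/5 (k(N, r) = (((½)*0 + (⅕)*(-7))*N)*r - 20 = ((0 - 7/5)*N)*r - 20 = (-7*N/5)*r - 20 = -7*N*r/5 - 20 = -20 - 7*N*r/5)
-k(4*5, 3²)² = -(-20 - 7/5*4*5*3²)² = -(-20 - 7/5*20*9)² = -(-20 - 252)² = -1*(-272)² = -1*73984 = -73984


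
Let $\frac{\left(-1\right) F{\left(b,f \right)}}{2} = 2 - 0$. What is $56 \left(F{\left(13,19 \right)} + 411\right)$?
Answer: $22792$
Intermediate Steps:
$F{\left(b,f \right)} = -4$ ($F{\left(b,f \right)} = - 2 \left(2 - 0\right) = - 2 \left(2 + 0\right) = \left(-2\right) 2 = -4$)
$56 \left(F{\left(13,19 \right)} + 411\right) = 56 \left(-4 + 411\right) = 56 \cdot 407 = 22792$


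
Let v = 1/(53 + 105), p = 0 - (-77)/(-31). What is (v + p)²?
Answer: 147258225/23990404 ≈ 6.1382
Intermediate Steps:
p = -77/31 (p = 0 - (-77)*(-1)/31 = 0 - 1*77/31 = 0 - 77/31 = -77/31 ≈ -2.4839)
v = 1/158 ≈ 0.0063291
(v + p)² = (1/158 - 77/31)² = (-12135/4898)² = 147258225/23990404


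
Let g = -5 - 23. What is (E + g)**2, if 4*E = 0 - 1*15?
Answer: 16129/16 ≈ 1008.1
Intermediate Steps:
E = -15/4 (E = (0 - 1*15)/4 = (0 - 15)/4 = (1/4)*(-15) = -15/4 ≈ -3.7500)
g = -28
(E + g)**2 = (-15/4 - 28)**2 = (-127/4)**2 = 16129/16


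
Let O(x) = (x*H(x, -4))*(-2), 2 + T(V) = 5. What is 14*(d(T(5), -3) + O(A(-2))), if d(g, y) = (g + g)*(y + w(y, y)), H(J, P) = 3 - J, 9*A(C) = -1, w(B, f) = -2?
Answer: -33236/81 ≈ -410.32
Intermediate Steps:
T(V) = 3 (T(V) = -2 + 5 = 3)
A(C) = -⅑ (A(C) = (⅑)*(-1) = -⅑)
d(g, y) = 2*g*(-2 + y) (d(g, y) = (g + g)*(y - 2) = (2*g)*(-2 + y) = 2*g*(-2 + y))
O(x) = -2*x*(3 - x) (O(x) = (x*(3 - x))*(-2) = -2*x*(3 - x))
14*(d(T(5), -3) + O(A(-2))) = 14*(2*3*(-2 - 3) + 2*(-⅑)*(-3 - ⅑)) = 14*(2*3*(-5) + 2*(-⅑)*(-28/9)) = 14*(-30 + 56/81) = 14*(-2374/81) = -33236/81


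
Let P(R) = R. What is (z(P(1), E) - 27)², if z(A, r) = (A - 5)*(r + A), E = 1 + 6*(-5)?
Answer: 7225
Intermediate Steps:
E = -29 (E = 1 - 30 = -29)
z(A, r) = (-5 + A)*(A + r)
(z(P(1), E) - 27)² = ((1² - 5*1 - 5*(-29) + 1*(-29)) - 27)² = ((1 - 5 + 145 - 29) - 27)² = (112 - 27)² = 85² = 7225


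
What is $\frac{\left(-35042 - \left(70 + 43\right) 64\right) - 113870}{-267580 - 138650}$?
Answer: $\frac{26024}{67705} \approx 0.38437$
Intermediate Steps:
$\frac{\left(-35042 - \left(70 + 43\right) 64\right) - 113870}{-267580 - 138650} = \frac{\left(-35042 - 113 \cdot 64\right) - 113870}{-406230} = \left(\left(-35042 - 7232\right) - 113870\right) \left(- \frac{1}{406230}\right) = \left(-42274 - 113870\right) \left(- \frac{1}{406230}\right) = \left(-156144\right) \left(- \frac{1}{406230}\right) = \frac{26024}{67705}$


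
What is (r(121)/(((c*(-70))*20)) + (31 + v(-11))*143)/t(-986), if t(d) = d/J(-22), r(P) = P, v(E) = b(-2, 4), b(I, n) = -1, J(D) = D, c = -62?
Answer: 4096093331/42792400 ≈ 95.720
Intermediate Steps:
v(E) = -1
t(d) = -d/22 (t(d) = d/(-22) = d*(-1/22) = -d/22)
(r(121)/(((c*(-70))*20)) + (31 + v(-11))*143)/t(-986) = (121/((-62*(-70)*20)) + (31 - 1)*143)/((-1/22*(-986))) = (121/((4340*20)) + 30*143)/(493/11) = (121/86800 + 4290)*(11/493) = (372372121/86800)*(11/493) = 4096093331/42792400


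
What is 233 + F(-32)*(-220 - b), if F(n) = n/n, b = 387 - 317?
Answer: -57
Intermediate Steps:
b = 70
F(n) = 1
233 + F(-32)*(-220 - b) = 233 + 1*(-220 - 1*70) = 233 + 1*(-220 - 70) = 233 + 1*(-290) = 233 - 290 = -57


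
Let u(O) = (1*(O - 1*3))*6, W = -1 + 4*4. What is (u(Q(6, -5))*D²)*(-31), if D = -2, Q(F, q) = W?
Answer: -8928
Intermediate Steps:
W = 15 (W = -1 + 16 = 15)
Q(F, q) = 15
u(O) = -18 + 6*O (u(O) = (1*(O - 3))*6 = (1*(-3 + O))*6 = (-3 + O)*6 = -18 + 6*O)
(u(Q(6, -5))*D²)*(-31) = ((-18 + 6*15)*(-2)²)*(-31) = ((-18 + 90)*4)*(-31) = (72*4)*(-31) = 288*(-31) = -8928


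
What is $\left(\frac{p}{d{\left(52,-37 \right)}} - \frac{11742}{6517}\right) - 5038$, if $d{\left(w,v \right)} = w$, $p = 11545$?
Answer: $- \frac{85929969}{17836} \approx -4817.8$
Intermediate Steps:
$\left(\frac{p}{d{\left(52,-37 \right)}} - \frac{11742}{6517}\right) - 5038 = \left(\frac{11545}{52} - \frac{11742}{6517}\right) - 5038 = \left(11545 \cdot \frac{1}{52} - \frac{618}{343}\right) - 5038 = \left(\frac{11545}{52} - \frac{618}{343}\right) - 5038 = \frac{3927799}{17836} - 5038 = - \frac{85929969}{17836}$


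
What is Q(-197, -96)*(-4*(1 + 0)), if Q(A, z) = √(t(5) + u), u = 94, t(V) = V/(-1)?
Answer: -4*√89 ≈ -37.736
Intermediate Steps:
t(V) = -V (t(V) = V*(-1) = -V)
Q(A, z) = √89 (Q(A, z) = √(-1*5 + 94) = √(-5 + 94) = √89)
Q(-197, -96)*(-4*(1 + 0)) = √89*(-4*(1 + 0)) = √89*(-4*1) = √89*(-4) = -4*√89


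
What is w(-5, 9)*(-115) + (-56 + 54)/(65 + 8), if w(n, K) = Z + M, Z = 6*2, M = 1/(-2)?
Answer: -193089/146 ≈ -1322.5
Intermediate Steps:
M = -1/2 ≈ -0.50000
Z = 12
w(n, K) = 23/2 (w(n, K) = 12 - 1/2 = 23/2)
w(-5, 9)*(-115) + (-56 + 54)/(65 + 8) = (23/2)*(-115) + (-56 + 54)/(65 + 8) = -2645/2 - 2/73 = -193089/146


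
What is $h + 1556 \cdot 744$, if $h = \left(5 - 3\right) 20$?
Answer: $1157704$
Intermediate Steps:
$h = 40$ ($h = 2 \cdot 20 = 40$)
$h + 1556 \cdot 744 = 40 + 1556 \cdot 744 = 40 + 1157664 = 1157704$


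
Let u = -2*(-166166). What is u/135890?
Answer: 166166/67945 ≈ 2.4456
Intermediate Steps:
u = 332332
u/135890 = 332332/135890 = 332332*(1/135890) = 166166/67945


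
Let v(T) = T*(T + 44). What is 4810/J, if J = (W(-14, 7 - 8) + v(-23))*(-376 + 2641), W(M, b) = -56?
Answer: -962/244167 ≈ -0.0039399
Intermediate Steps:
v(T) = T*(44 + T)
J = -1220835 (J = (-56 - 23*(44 - 23))*(-376 + 2641) = (-56 - 23*21)*2265 = (-56 - 483)*2265 = -539*2265 = -1220835)
4810/J = 4810/(-1220835) = 4810*(-1/1220835) = -962/244167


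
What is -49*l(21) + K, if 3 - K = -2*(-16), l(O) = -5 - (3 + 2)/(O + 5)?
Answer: 5861/26 ≈ 225.42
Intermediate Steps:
l(O) = -5 - 5/(5 + O)
K = -29 (K = 3 - (-2)*(-16) = 3 - 1*32 = 3 - 32 = -29)
-49*l(21) + K = -245*(-6 - 1*21)/(5 + 21) - 29 = -245*(-6 - 21)/26 - 29 = -245*(-27)/26 - 29 = -49*(-135/26) - 29 = 6615/26 - 29 = 5861/26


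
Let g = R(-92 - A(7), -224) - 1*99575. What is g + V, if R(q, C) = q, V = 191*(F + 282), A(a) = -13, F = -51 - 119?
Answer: -78262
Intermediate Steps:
F = -170
V = 21392 (V = 191*(-170 + 282) = 191*112 = 21392)
g = -99654 (g = (-92 - 1*(-13)) - 1*99575 = (-92 + 13) - 99575 = -79 - 99575 = -99654)
g + V = -99654 + 21392 = -78262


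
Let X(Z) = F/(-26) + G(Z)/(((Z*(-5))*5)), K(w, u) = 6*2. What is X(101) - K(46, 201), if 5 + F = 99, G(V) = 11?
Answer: -512718/32825 ≈ -15.620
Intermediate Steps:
F = 94 (F = -5 + 99 = 94)
K(w, u) = 12
X(Z) = -47/13 - 11/(25*Z) (X(Z) = 94/(-26) + 11/(((Z*(-5))*5)) = 94*(-1/26) + 11/((-5*Z*5)) = -47/13 + 11/((-25*Z)) = -47/13 + 11*(-1/(25*Z)) = -47/13 - 11/(25*Z))
X(101) - K(46, 201) = (1/325)*(-143 - 1175*101)/101 - 1*12 = (1/325)*(1/101)*(-143 - 118675) - 12 = (1/325)*(1/101)*(-118818) - 12 = -118818/32825 - 12 = -512718/32825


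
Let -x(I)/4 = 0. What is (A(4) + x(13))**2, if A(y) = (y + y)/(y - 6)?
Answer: 16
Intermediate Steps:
x(I) = 0 (x(I) = -4*0 = 0)
A(y) = 2*y/(-6 + y) (A(y) = (2*y)/(-6 + y) = 2*y/(-6 + y))
(A(4) + x(13))**2 = (2*4/(-6 + 4) + 0)**2 = (2*4/(-2) + 0)**2 = (2*4*(-1/2) + 0)**2 = (-4 + 0)**2 = (-4)**2 = 16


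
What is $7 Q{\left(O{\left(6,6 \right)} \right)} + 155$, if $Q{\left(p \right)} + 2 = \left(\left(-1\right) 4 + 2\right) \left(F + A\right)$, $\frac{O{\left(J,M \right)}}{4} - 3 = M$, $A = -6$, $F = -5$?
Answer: $295$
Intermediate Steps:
$O{\left(J,M \right)} = 12 + 4 M$
$Q{\left(p \right)} = 20$ ($Q{\left(p \right)} = -2 + \left(\left(-1\right) 4 + 2\right) \left(-5 - 6\right) = -2 + \left(-4 + 2\right) \left(-11\right) = -2 - -22 = -2 + 22 = 20$)
$7 Q{\left(O{\left(6,6 \right)} \right)} + 155 = 7 \cdot 20 + 155 = 140 + 155 = 295$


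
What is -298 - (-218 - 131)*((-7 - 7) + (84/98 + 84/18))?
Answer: -68380/21 ≈ -3256.2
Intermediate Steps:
-298 - (-218 - 131)*((-7 - 7) + (84/98 + 84/18)) = -298 - (-349)*(-14 + (84*(1/98) + 84*(1/18))) = -298 - (-349)*(-14 + (6/7 + 14/3)) = -298 - (-349)*(-14 + 116/21) = -298 - (-349)*(-178)/21 = -298 - 1*62122/21 = -298 - 62122/21 = -68380/21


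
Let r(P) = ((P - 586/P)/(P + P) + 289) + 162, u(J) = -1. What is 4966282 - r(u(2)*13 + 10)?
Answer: 89385535/18 ≈ 4.9659e+6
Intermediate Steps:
r(P) = 451 + (P - 586/P)/(2*P) (r(P) = ((P - 586/P)/((2*P)) + 289) + 162 = ((P - 586/P)*(1/(2*P)) + 289) + 162 = ((P - 586/P)/(2*P) + 289) + 162 = (289 + (P - 586/P)/(2*P)) + 162 = 451 + (P - 586/P)/(2*P))
4966282 - r(u(2)*13 + 10) = 4966282 - (903/2 - 293/(-1*13 + 10)²) = 4966282 - (903/2 - 293/(-13 + 10)²) = 4966282 - (903/2 - 293/(-3)²) = 4966282 - (903/2 - 293*⅑) = 4966282 - (903/2 - 293/9) = 4966282 - 1*7541/18 = 4966282 - 7541/18 = 89385535/18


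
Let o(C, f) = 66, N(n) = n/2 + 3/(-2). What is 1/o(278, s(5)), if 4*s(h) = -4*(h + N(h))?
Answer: 1/66 ≈ 0.015152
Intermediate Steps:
N(n) = -3/2 + n/2 (N(n) = n*(1/2) + 3*(-1/2) = n/2 - 3/2 = -3/2 + n/2)
s(h) = 3/2 - 3*h/2 (s(h) = (-4*(h + (-3/2 + h/2)))/4 = (-4*(-3/2 + 3*h/2))/4 = (6 - 6*h)/4 = 3/2 - 3*h/2)
1/o(278, s(5)) = 1/66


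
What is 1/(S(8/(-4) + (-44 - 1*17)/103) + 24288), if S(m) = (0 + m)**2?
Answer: 10609/257742681 ≈ 4.1161e-5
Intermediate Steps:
S(m) = m**2
1/(S(8/(-4) + (-44 - 1*17)/103) + 24288) = 1/((8/(-4) + (-44 - 1*17)/103)**2 + 24288) = 1/((8*(-1/4) + (-44 - 17)*(1/103))**2 + 24288) = 1/((-2 - 61*1/103)**2 + 24288) = 1/((-2 - 61/103)**2 + 24288) = 1/((-267/103)**2 + 24288) = 1/(71289/10609 + 24288) = 1/(257742681/10609) = 10609/257742681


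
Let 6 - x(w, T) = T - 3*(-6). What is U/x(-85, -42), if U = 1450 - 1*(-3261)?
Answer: 4711/30 ≈ 157.03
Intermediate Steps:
x(w, T) = -12 - T (x(w, T) = 6 - (T - 3*(-6)) = 6 - (T + 18) = 6 - (18 + T) = 6 + (-18 - T) = -12 - T)
U = 4711 (U = 1450 + 3261 = 4711)
U/x(-85, -42) = 4711/(-12 - 1*(-42)) = 4711/(-12 + 42) = 4711/30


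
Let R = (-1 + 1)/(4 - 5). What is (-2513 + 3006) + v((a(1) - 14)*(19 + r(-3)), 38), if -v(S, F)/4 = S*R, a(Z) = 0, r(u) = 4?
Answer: 493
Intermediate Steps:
R = 0 (R = 0/(-1) = 0*(-1) = 0)
v(S, F) = 0 (v(S, F) = -4*S*0 = -4*0 = 0)
(-2513 + 3006) + v((a(1) - 14)*(19 + r(-3)), 38) = (-2513 + 3006) + 0 = 493 + 0 = 493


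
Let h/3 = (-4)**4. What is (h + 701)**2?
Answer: 2157961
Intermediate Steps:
h = 768 (h = 3*(-4)**4 = 3*256 = 768)
(h + 701)**2 = (768 + 701)**2 = 1469**2 = 2157961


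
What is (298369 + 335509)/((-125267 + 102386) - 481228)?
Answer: -633878/504109 ≈ -1.2574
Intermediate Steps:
(298369 + 335509)/((-125267 + 102386) - 481228) = 633878/(-22881 - 481228) = 633878/(-504109) = 633878*(-1/504109) = -633878/504109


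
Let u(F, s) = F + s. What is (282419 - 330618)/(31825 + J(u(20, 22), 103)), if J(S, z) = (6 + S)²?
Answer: -48199/34129 ≈ -1.4123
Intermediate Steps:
(282419 - 330618)/(31825 + J(u(20, 22), 103)) = (282419 - 330618)/(31825 + (6 + (20 + 22))²) = -48199/(31825 + (6 + 42)²) = -48199/(31825 + 48²) = -48199/(31825 + 2304) = -48199/34129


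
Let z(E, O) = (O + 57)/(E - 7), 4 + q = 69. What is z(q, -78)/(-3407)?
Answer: 21/197606 ≈ 0.00010627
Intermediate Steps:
q = 65 (q = -4 + 69 = 65)
z(E, O) = (57 + O)/(-7 + E)
z(q, -78)/(-3407) = ((57 - 78)/(-7 + 65))/(-3407) = (-21/58)*(-1/3407) = ((1/58)*(-21))*(-1/3407) = -21/58*(-1/3407) = 21/197606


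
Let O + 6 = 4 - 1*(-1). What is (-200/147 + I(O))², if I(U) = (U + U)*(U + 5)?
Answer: 1893376/21609 ≈ 87.620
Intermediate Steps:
O = -1 (O = -6 + (4 - 1*(-1)) = -6 + (4 + 1) = -6 + 5 = -1)
I(U) = 2*U*(5 + U) (I(U) = (2*U)*(5 + U) = 2*U*(5 + U))
(-200/147 + I(O))² = (-200/147 + 2*(-1)*(5 - 1))² = (-200*1/147 + 2*(-1)*4)² = (-200/147 - 8)² = (-1376/147)² = 1893376/21609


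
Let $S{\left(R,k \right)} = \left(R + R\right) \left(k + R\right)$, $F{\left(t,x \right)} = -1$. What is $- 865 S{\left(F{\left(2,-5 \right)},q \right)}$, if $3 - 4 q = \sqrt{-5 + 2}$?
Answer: $- \frac{865}{2} - \frac{865 i \sqrt{3}}{2} \approx -432.5 - 749.11 i$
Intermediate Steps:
$q = \frac{3}{4} - \frac{i \sqrt{3}}{4}$ ($q = \frac{3}{4} - \frac{\sqrt{-5 + 2}}{4} = \frac{3}{4} - \frac{\sqrt{-3}}{4} = \frac{3}{4} - \frac{i \sqrt{3}}{4} \approx 0.75 - 0.43301 i$)
$S{\left(R,k \right)} = 2 R \left(R + k\right)$
$- 865 S{\left(F{\left(2,-5 \right)},q \right)} = - 865 \cdot 2 \left(-1\right) \left(-1 + \left(\frac{3}{4} - \frac{i \sqrt{3}}{4}\right)\right) = - 865 \cdot 2 \left(-1\right) \left(- \frac{1}{4} - \frac{i \sqrt{3}}{4}\right) = - 865 \left(\frac{1}{2} + \frac{i \sqrt{3}}{2}\right) = - \frac{865}{2} - \frac{865 i \sqrt{3}}{2}$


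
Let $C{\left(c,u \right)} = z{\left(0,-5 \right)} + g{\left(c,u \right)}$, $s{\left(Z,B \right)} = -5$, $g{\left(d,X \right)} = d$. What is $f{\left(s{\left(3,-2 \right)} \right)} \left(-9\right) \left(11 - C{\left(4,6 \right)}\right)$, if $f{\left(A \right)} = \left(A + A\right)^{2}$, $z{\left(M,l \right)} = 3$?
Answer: $-3600$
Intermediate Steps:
$C{\left(c,u \right)} = 3 + c$
$f{\left(A \right)} = 4 A^{2}$ ($f{\left(A \right)} = \left(2 A\right)^{2} = 4 A^{2}$)
$f{\left(s{\left(3,-2 \right)} \right)} \left(-9\right) \left(11 - C{\left(4,6 \right)}\right) = 4 \left(-5\right)^{2} \left(-9\right) \left(11 - \left(3 + 4\right)\right) = 4 \cdot 25 \left(-9\right) \left(11 - 7\right) = 100 \left(-9\right) \left(11 - 7\right) = \left(-900\right) 4 = -3600$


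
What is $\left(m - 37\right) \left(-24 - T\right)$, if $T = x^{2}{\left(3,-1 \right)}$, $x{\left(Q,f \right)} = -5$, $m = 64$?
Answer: $-1323$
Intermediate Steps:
$T = 25$ ($T = \left(-5\right)^{2} = 25$)
$\left(m - 37\right) \left(-24 - T\right) = \left(64 - 37\right) \left(-24 - 25\right) = 27 \left(-24 - 25\right) = 27 \left(-49\right) = -1323$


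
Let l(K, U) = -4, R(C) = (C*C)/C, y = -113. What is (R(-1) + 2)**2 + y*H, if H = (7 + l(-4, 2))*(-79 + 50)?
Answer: 9832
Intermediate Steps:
R(C) = C (R(C) = C**2/C = C)
H = -87 (H = (7 - 4)*(-79 + 50) = 3*(-29) = -87)
(R(-1) + 2)**2 + y*H = (-1 + 2)**2 - 113*(-87) = 1**2 + 9831 = 1 + 9831 = 9832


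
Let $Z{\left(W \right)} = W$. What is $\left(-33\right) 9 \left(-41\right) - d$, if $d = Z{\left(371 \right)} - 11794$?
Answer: $23600$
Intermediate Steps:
$d = -11423$ ($d = 371 - 11794 = -11423$)
$\left(-33\right) 9 \left(-41\right) - d = \left(-33\right) 9 \left(-41\right) - -11423 = \left(-297\right) \left(-41\right) + 11423 = 12177 + 11423 = 23600$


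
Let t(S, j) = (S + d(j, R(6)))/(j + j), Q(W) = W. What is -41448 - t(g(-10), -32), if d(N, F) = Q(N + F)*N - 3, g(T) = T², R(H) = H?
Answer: -2651743/64 ≈ -41434.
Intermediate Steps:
d(N, F) = -3 + N*(F + N) (d(N, F) = (N + F)*N - 3 = (F + N)*N - 3 = N*(F + N) - 3 = -3 + N*(F + N))
t(S, j) = (-3 + S + j*(6 + j))/(2*j) (t(S, j) = (S + (-3 + j*(6 + j)))/(j + j) = (-3 + S + j*(6 + j))/((2*j)) = (-3 + S + j*(6 + j))*(1/(2*j)) = (-3 + S + j*(6 + j))/(2*j))
-41448 - t(g(-10), -32) = -41448 - (-3 + (-10)² - 32*(6 - 32))/(2*(-32)) = -41448 - (-1)*(-3 + 100 - 32*(-26))/(2*32) = -41448 - (-1)*(-3 + 100 + 832)/(2*32) = -41448 - (-1)*929/(2*32) = -41448 - 1*(-929/64) = -41448 + 929/64 = -2651743/64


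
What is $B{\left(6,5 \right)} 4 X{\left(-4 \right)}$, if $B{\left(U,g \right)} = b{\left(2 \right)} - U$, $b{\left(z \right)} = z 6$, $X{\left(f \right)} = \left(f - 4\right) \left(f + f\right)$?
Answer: $1536$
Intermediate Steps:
$X{\left(f \right)} = 2 f \left(-4 + f\right)$ ($X{\left(f \right)} = \left(-4 + f\right) 2 f = 2 f \left(-4 + f\right)$)
$b{\left(z \right)} = 6 z$
$B{\left(U,g \right)} = 12 - U$ ($B{\left(U,g \right)} = 6 \cdot 2 - U = 12 - U$)
$B{\left(6,5 \right)} 4 X{\left(-4 \right)} = \left(12 - 6\right) 4 \cdot 2 \left(-4\right) \left(-4 - 4\right) = \left(12 - 6\right) 4 \cdot 2 \left(-4\right) \left(-8\right) = 6 \cdot 4 \cdot 64 = 24 \cdot 64 = 1536$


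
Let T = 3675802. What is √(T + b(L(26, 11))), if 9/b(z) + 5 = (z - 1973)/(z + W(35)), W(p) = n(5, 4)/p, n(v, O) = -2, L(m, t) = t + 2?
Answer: √18459319460234845/70865 ≈ 1917.2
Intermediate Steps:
L(m, t) = 2 + t
W(p) = -2/p
b(z) = 9/(-5 + (-1973 + z)/(-2/35 + z)) (b(z) = 9/(-5 + (z - 1973)/(z - 2/35)) = 9/(-5 + (-1973 + z)/(z - 2*1/35)) = 9/(-5 + (-1973 + z)/(z - 2/35)) = 9/(-5 + (-1973 + z)/(-2/35 + z)))
√(T + b(L(26, 11))) = √(3675802 + 9*(2 - 35*(2 + 11))/(5*(13809 + 28*(2 + 11)))) = √(3675802 + 9*(2 - 35*13)/(5*(13809 + 28*13))) = √(3675802 + 9*(2 - 455)/(5*(13809 + 364))) = √(3675802 + (9/5)*(-453)/14173) = √(3675802 + (9/5)*(1/14173)*(-453)) = √(3675802 - 4077/70865) = √(260485704653/70865) = √18459319460234845/70865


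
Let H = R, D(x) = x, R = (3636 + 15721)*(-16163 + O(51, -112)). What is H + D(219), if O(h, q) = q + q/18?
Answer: -2836398596/9 ≈ -3.1516e+8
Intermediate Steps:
O(h, q) = 19*q/18 (O(h, q) = q + q*(1/18) = q + q/18 = 19*q/18)
R = -2836400567/9 (R = (3636 + 15721)*(-16163 + (19/18)*(-112)) = 19357*(-16163 - 1064/9) = 19357*(-146531/9) = -2836400567/9 ≈ -3.1516e+8)
H = -2836400567/9 ≈ -3.1516e+8
H + D(219) = -2836400567/9 + 219 = -2836398596/9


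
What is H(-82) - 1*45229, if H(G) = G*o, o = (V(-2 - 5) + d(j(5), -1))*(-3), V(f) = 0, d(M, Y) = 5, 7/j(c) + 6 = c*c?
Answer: -43999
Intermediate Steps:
j(c) = 7/(-6 + c**2) (j(c) = 7/(-6 + c*c) = 7/(-6 + c**2))
o = -15 (o = (0 + 5)*(-3) = 5*(-3) = -15)
H(G) = -15*G (H(G) = G*(-15) = -15*G)
H(-82) - 1*45229 = -15*(-82) - 1*45229 = 1230 - 45229 = -43999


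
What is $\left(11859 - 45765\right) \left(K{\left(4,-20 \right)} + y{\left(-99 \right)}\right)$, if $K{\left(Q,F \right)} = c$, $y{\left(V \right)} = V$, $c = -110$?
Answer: $7086354$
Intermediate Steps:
$K{\left(Q,F \right)} = -110$
$\left(11859 - 45765\right) \left(K{\left(4,-20 \right)} + y{\left(-99 \right)}\right) = \left(11859 - 45765\right) \left(-110 - 99\right) = \left(-33906\right) \left(-209\right) = 7086354$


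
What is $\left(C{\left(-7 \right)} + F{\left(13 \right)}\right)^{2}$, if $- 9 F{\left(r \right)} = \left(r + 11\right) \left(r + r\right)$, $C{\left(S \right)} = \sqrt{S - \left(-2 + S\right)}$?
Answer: $\frac{43282}{9} - \frac{416 \sqrt{2}}{3} \approx 4613.0$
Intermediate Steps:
$C{\left(S \right)} = \sqrt{2}$
$F{\left(r \right)} = - \frac{2 r \left(11 + r\right)}{9}$ ($F{\left(r \right)} = - \frac{\left(r + 11\right) \left(r + r\right)}{9} = - \frac{\left(11 + r\right) 2 r}{9} = - \frac{2 r \left(11 + r\right)}{9}$)
$\left(C{\left(-7 \right)} + F{\left(13 \right)}\right)^{2} = \left(\sqrt{2} - \frac{26 \left(11 + 13\right)}{9}\right)^{2} = \left(\sqrt{2} - \frac{26}{9} \cdot 24\right)^{2} = \left(\sqrt{2} - \frac{208}{3}\right)^{2} = \left(- \frac{208}{3} + \sqrt{2}\right)^{2}$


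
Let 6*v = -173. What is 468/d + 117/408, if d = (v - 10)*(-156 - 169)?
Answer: 256551/792200 ≈ 0.32385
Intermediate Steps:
v = -173/6 (v = (⅙)*(-173) = -173/6 ≈ -28.833)
d = 75725/6 (d = (-173/6 - 10)*(-156 - 169) = -233/6*(-325) = 75725/6 ≈ 12621.)
468/d + 117/408 = 468/(75725/6) + 117/408 = 468*(6/75725) + 117*(1/408) = 216/5825 + 39/136 = 256551/792200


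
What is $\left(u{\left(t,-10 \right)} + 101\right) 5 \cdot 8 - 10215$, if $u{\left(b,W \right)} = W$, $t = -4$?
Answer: $-6575$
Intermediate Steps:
$\left(u{\left(t,-10 \right)} + 101\right) 5 \cdot 8 - 10215 = \left(-10 + 101\right) 5 \cdot 8 - 10215 = 91 \cdot 40 - 10215 = 3640 - 10215 = -6575$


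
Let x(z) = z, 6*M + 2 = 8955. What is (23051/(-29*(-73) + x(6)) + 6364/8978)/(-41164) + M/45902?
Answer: 217618353665564/6752740264424781 ≈ 0.032227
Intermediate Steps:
M = 8953/6 (M = -⅓ + (⅙)*8955 = -⅓ + 2985/2 = 8953/6 ≈ 1492.2)
(23051/(-29*(-73) + x(6)) + 6364/8978)/(-41164) + M/45902 = (23051/(-29*(-73) + 6) + 6364/8978)/(-41164) + (8953/6)/45902 = (23051/(2117 + 6) + 6364*(1/8978))*(-1/41164) + (8953/6)*(1/45902) = (23051/2123 + 3182/4489)*(-1/41164) + 8953/275412 = (110231325/9530147)*(-1/41164) + 8953/275412 = -110231325/392298971108 + 8953/275412 = 217618353665564/6752740264424781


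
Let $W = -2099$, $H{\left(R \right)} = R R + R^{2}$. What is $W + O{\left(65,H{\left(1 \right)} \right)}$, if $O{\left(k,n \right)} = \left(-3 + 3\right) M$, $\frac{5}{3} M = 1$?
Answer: $-2099$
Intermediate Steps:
$M = \frac{3}{5}$ ($M = \frac{3}{5} \cdot 1 = \frac{3}{5} \approx 0.6$)
$H{\left(R \right)} = 2 R^{2}$ ($H{\left(R \right)} = R^{2} + R^{2} = 2 R^{2}$)
$O{\left(k,n \right)} = 0$ ($O{\left(k,n \right)} = \left(-3 + 3\right) \frac{3}{5} = 0 \cdot \frac{3}{5} = 0$)
$W + O{\left(65,H{\left(1 \right)} \right)} = -2099 + 0 = -2099$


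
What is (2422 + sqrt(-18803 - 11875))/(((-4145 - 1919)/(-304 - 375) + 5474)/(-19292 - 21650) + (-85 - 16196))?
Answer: -16832668699/113152325892 - 13899809*I*sqrt(30678)/226304651784 ≈ -0.14876 - 0.010758*I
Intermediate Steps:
(2422 + sqrt(-18803 - 11875))/(((-4145 - 1919)/(-304 - 375) + 5474)/(-19292 - 21650) + (-85 - 16196)) = (2422 + sqrt(-30678))/((-6064/(-679) + 5474)/(-40942) - 16281) = (2422 + I*sqrt(30678))/((-6064*(-1/679) + 5474)*(-1/40942) - 16281) = (2422 + I*sqrt(30678))/((6064/679 + 5474)*(-1/40942) - 16281) = (2422 + I*sqrt(30678))/((3722910/679)*(-1/40942) - 16281) = (2422 + I*sqrt(30678))/(-1861455/13899809 - 16281) = (2422 + I*sqrt(30678))/(-226304651784/13899809) = (2422 + I*sqrt(30678))*(-13899809/226304651784) = -16832668699/113152325892 - 13899809*I*sqrt(30678)/226304651784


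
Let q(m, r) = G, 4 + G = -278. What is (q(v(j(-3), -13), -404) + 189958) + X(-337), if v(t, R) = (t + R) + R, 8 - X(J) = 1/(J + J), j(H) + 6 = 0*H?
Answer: 127847017/674 ≈ 1.8968e+5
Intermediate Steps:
j(H) = -6 (j(H) = -6 + 0*H = -6 + 0 = -6)
X(J) = 8 - 1/(2*J) (X(J) = 8 - 1/(J + J) = 8 - 1/(2*J))
v(t, R) = t + 2*R (v(t, R) = (R + t) + R = t + 2*R)
G = -282 (G = -4 - 278 = -282)
q(m, r) = -282
(q(v(j(-3), -13), -404) + 189958) + X(-337) = (-282 + 189958) + (8 - ½/(-337)) = 189676 + (8 - ½*(-1/337)) = 189676 + (8 + 1/674) = 189676 + 5393/674 = 127847017/674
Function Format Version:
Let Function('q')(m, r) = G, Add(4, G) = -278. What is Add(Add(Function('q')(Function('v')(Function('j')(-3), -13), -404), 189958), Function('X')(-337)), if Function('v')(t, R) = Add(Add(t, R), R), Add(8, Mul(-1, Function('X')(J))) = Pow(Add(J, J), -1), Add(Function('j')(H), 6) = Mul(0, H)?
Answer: Rational(127847017, 674) ≈ 1.8968e+5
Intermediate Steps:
Function('j')(H) = -6 (Function('j')(H) = Add(-6, Mul(0, H)) = Add(-6, 0) = -6)
Function('X')(J) = Add(8, Mul(Rational(-1, 2), Pow(J, -1))) (Function('X')(J) = Add(8, Mul(-1, Pow(Add(J, J), -1))) = Add(8, Mul(-1, Pow(Mul(2, J), -1))) = Add(8, Mul(-1, Mul(Rational(1, 2), Pow(J, -1)))) = Add(8, Mul(Rational(-1, 2), Pow(J, -1))))
Function('v')(t, R) = Add(t, Mul(2, R)) (Function('v')(t, R) = Add(Add(R, t), R) = Add(t, Mul(2, R)))
G = -282 (G = Add(-4, -278) = -282)
Function('q')(m, r) = -282
Add(Add(Function('q')(Function('v')(Function('j')(-3), -13), -404), 189958), Function('X')(-337)) = Add(Add(-282, 189958), Add(8, Mul(Rational(-1, 2), Pow(-337, -1)))) = Add(189676, Add(8, Mul(Rational(-1, 2), Rational(-1, 337)))) = Add(189676, Add(8, Rational(1, 674))) = Add(189676, Rational(5393, 674)) = Rational(127847017, 674)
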